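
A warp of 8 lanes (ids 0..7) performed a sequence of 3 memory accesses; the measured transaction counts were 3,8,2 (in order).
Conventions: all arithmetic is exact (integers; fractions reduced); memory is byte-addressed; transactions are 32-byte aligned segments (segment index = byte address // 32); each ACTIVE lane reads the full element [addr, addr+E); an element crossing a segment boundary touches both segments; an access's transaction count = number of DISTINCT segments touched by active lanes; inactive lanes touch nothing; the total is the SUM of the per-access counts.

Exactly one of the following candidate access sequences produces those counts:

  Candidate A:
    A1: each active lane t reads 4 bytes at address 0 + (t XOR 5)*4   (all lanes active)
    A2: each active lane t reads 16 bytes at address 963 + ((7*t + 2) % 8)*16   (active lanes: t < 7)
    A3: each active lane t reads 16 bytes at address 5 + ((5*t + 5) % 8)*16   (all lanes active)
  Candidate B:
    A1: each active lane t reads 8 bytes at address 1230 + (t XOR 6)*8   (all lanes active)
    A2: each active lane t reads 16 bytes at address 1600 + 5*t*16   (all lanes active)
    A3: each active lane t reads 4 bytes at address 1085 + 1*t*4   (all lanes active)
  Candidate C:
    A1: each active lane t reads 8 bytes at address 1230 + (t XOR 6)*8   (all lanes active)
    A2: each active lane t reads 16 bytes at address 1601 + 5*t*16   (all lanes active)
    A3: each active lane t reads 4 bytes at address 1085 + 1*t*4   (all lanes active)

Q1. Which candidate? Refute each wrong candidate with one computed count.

A: A1 gives 1 transaction, not 3
C: A2 gives 12 transactions, not 8
B: all counts match (3,8,2)

Answer: B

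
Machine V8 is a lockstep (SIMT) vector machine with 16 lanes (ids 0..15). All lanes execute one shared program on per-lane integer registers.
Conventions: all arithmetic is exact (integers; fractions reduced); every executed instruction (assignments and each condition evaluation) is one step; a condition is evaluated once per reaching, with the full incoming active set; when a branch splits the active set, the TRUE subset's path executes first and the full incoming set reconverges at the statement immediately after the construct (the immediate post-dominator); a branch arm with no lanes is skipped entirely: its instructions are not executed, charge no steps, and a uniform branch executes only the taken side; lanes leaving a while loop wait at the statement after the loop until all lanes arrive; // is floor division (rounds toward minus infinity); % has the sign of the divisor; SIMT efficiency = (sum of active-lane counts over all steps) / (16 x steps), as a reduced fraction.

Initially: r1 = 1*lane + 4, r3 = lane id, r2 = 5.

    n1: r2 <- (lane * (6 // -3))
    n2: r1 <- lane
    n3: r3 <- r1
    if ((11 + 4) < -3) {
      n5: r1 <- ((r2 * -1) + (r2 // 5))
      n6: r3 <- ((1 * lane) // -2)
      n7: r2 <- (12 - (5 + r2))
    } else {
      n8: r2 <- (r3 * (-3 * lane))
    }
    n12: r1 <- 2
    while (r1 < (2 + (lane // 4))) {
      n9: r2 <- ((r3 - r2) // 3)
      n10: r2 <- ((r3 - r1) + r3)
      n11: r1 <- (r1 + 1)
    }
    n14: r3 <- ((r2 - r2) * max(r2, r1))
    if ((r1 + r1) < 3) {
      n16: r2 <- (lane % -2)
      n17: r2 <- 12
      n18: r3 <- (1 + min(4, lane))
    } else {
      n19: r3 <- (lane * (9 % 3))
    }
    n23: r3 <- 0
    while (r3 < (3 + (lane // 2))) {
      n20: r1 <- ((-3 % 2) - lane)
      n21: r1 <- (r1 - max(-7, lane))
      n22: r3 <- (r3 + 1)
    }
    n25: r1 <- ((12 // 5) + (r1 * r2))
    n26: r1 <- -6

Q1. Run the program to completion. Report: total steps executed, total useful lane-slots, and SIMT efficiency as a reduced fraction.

Answer: 66 steps, 736 useful, 23/33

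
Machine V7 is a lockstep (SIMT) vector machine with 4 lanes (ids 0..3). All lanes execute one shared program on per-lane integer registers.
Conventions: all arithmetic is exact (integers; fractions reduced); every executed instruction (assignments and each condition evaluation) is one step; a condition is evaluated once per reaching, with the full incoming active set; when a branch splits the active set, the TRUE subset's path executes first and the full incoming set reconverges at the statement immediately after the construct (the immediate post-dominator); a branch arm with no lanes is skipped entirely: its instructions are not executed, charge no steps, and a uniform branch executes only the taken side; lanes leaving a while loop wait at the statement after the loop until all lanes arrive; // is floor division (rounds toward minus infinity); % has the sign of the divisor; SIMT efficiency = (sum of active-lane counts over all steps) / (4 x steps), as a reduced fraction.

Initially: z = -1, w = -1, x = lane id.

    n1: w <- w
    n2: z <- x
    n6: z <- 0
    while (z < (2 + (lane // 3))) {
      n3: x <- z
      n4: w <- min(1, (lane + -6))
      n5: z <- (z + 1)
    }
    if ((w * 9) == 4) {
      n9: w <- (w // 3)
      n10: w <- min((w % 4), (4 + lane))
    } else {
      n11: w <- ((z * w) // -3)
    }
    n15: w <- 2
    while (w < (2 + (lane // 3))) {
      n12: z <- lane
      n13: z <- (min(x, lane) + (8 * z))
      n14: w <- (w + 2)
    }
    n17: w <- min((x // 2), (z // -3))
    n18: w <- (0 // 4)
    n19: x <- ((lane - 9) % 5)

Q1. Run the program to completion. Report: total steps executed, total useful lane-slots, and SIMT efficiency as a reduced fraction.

Answer: 27 steps, 84 useful, 7/9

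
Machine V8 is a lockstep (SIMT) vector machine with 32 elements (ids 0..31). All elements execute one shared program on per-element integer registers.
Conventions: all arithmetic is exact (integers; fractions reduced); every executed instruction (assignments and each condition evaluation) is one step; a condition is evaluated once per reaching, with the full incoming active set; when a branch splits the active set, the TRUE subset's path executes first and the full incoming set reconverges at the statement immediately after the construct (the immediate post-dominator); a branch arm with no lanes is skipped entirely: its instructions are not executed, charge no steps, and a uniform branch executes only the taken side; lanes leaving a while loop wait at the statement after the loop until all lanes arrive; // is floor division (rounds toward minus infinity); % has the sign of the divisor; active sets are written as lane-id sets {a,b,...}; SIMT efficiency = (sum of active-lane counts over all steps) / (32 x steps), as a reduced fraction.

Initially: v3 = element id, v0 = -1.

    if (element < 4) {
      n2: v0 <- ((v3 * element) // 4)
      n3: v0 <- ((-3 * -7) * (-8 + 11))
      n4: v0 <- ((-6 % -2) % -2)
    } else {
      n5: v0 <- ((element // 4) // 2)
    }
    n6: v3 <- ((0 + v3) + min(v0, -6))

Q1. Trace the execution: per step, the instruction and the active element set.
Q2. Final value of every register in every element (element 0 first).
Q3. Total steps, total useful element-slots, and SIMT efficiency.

step 0: eval (element < 4)           {0,1,2,3,4,5,6,7,8,9,10,11,12,13,14,15,16,17,18,19,20,21,22,23,24,25,26,27,28,29,30,31}
step 1: v0 <- ((v3 * element) // 4)  {0,1,2,3}
step 2: v0 <- ((-3 * -7) * (-8 + 11)) {0,1,2,3}
step 3: v0 <- ((-6 % -2) % -2)       {0,1,2,3}
step 4: v0 <- ((element // 4) // 2)  {4,5,6,7,8,9,10,11,12,13,14,15,16,17,18,19,20,21,22,23,24,25,26,27,28,29,30,31}
step 5: v3 <- ((0 + v3) + min(v0, -6)) {0,1,2,3,4,5,6,7,8,9,10,11,12,13,14,15,16,17,18,19,20,21,22,23,24,25,26,27,28,29,30,31}

Answer: 6 steps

v3: -6,-5,-4,-3,-2,-1,0,1,2,3,4,5,6,7,8,9,10,11,12,13,14,15,16,17,18,19,20,21,22,23,24,25
v0: 0,0,0,0,0,0,0,0,1,1,1,1,1,1,1,1,2,2,2,2,2,2,2,2,3,3,3,3,3,3,3,3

steps = 6; useful = 104; efficiency = 104/192 = 13/24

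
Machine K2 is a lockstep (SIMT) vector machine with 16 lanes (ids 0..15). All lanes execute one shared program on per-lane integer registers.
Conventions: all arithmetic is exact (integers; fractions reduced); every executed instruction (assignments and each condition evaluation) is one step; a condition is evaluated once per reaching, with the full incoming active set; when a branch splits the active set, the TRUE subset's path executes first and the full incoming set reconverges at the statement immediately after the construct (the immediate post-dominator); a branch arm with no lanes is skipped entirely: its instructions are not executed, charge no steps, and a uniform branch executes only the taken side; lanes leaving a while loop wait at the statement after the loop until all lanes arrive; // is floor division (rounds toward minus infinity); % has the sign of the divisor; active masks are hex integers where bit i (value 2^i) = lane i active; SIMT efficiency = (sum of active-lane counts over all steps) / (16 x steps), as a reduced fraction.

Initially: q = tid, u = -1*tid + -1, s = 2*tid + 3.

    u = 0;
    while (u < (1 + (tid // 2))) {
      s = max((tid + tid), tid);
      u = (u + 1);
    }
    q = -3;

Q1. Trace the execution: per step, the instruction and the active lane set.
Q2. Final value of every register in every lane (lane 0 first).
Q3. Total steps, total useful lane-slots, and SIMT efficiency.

step 0: u <- 0                       0xffff
step 1: eval (u < (1 + (tid // 2)))  0xffff
step 2: s <- max((tid + tid), tid)   0xffff
step 3: u <- (u + 1)                 0xffff
step 4: eval (u < (1 + (tid // 2)))  0xffff
step 5: s <- max((tid + tid), tid)   0xfffc
step 6: u <- (u + 1)                 0xfffc
step 7: eval (u < (1 + (tid // 2)))  0xfffc
step 8: s <- max((tid + tid), tid)   0xfff0
step 9: u <- (u + 1)                 0xfff0
step 10: eval (u < (1 + (tid // 2)))  0xfff0
step 11: s <- max((tid + tid), tid)   0xffc0
step 12: u <- (u + 1)                 0xffc0
step 13: eval (u < (1 + (tid // 2)))  0xffc0
step 14: s <- max((tid + tid), tid)   0xff00
step 15: u <- (u + 1)                 0xff00
step 16: eval (u < (1 + (tid // 2)))  0xff00
step 17: s <- max((tid + tid), tid)   0xfc00
step 18: u <- (u + 1)                 0xfc00
step 19: eval (u < (1 + (tid // 2)))  0xfc00
step 20: s <- max((tid + tid), tid)   0xf000
step 21: u <- (u + 1)                 0xf000
step 22: eval (u < (1 + (tid // 2)))  0xf000
step 23: s <- max((tid + tid), tid)   0xc000
step 24: u <- (u + 1)                 0xc000
step 25: eval (u < (1 + (tid // 2)))  0xc000
step 26: q <- -3                      0xffff

Answer: 27 steps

q: -3,-3,-3,-3,-3,-3,-3,-3,-3,-3,-3,-3,-3,-3,-3,-3
u: 1,1,2,2,3,3,4,4,5,5,6,6,7,7,8,8
s: 0,2,4,6,8,10,12,14,16,18,20,22,24,26,28,30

steps = 27; useful = 264; efficiency = 264/432 = 11/18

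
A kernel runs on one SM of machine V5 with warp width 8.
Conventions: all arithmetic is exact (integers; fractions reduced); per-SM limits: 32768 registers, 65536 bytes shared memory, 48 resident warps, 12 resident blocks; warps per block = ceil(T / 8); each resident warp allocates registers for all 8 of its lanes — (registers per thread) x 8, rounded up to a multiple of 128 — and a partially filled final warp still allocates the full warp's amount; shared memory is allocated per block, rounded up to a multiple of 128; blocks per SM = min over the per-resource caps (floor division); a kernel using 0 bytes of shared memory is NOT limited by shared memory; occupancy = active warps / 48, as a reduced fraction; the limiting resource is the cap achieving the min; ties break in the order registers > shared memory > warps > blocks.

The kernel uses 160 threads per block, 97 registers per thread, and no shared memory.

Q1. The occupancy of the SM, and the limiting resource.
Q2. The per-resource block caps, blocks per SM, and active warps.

Answer: occupancy 5/12, limited by registers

registers: 1 block
shared memory: no limit (kernel uses none)
warps: 2 blocks
blocks: 12 blocks

Answer: 1 block, 20 active warps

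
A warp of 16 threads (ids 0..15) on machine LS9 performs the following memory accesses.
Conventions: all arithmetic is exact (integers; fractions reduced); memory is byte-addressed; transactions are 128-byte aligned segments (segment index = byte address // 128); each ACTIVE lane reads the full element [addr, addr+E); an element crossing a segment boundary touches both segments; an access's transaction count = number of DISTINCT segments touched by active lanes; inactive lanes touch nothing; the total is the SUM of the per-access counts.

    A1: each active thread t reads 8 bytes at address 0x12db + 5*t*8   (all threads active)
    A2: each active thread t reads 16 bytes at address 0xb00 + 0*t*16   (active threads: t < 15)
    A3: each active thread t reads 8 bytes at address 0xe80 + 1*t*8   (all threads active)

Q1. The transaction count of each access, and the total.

A1: 6 transactions
A2: 1 transaction
A3: 1 transaction

Answer: 6,1,1; total 8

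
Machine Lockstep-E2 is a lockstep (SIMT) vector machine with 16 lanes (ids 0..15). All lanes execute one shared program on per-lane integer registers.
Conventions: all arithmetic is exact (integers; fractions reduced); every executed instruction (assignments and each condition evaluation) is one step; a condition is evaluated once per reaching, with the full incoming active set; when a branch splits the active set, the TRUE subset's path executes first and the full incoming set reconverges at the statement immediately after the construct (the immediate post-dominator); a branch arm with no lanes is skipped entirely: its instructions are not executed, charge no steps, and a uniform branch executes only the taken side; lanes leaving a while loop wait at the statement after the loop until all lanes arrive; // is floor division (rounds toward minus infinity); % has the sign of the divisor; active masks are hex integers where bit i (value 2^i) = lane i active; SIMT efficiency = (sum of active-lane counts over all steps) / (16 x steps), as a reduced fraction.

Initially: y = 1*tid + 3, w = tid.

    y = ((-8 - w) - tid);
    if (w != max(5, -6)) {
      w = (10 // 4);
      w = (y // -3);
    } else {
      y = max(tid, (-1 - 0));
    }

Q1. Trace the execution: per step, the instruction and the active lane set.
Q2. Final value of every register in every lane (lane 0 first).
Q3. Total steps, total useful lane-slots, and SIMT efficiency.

step 0: y <- ((-8 - w) - tid)        0xffff
step 1: eval (w != max(5, -6))       0xffff
step 2: w <- (10 // 4)               0xffdf
step 3: w <- (y // -3)               0xffdf
step 4: y <- max(tid, (-1 - 0))      0x0020

Answer: 5 steps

y: -8,-10,-12,-14,-16,5,-20,-22,-24,-26,-28,-30,-32,-34,-36,-38
w: 2,3,4,4,5,5,6,7,8,8,9,10,10,11,12,12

steps = 5; useful = 63; efficiency = 63/80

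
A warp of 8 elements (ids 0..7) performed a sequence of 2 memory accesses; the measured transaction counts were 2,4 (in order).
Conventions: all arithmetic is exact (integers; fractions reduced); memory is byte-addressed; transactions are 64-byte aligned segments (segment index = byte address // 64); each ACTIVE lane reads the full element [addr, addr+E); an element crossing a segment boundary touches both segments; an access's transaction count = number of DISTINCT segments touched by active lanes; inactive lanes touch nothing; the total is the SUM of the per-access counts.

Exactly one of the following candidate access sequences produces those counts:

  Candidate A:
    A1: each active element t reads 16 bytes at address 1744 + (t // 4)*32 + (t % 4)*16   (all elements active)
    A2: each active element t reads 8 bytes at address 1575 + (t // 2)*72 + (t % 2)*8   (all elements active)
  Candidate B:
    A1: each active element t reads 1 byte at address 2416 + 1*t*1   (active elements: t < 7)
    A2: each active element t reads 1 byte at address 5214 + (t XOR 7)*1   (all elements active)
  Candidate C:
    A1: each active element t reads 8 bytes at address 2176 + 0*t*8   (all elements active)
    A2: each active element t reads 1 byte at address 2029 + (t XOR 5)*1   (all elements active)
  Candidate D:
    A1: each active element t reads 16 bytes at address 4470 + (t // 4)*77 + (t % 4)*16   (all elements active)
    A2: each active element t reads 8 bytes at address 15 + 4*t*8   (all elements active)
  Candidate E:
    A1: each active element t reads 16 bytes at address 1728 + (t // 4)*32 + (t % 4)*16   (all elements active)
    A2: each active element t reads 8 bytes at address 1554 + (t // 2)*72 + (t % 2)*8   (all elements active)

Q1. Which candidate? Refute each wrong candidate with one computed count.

A: A2 gives 5 transactions, not 4
B: A1 gives 1 transaction, not 2
C: A1 gives 1 transaction, not 2
D: A1 gives 4 transactions, not 2
E: all counts match (2,4)

Answer: E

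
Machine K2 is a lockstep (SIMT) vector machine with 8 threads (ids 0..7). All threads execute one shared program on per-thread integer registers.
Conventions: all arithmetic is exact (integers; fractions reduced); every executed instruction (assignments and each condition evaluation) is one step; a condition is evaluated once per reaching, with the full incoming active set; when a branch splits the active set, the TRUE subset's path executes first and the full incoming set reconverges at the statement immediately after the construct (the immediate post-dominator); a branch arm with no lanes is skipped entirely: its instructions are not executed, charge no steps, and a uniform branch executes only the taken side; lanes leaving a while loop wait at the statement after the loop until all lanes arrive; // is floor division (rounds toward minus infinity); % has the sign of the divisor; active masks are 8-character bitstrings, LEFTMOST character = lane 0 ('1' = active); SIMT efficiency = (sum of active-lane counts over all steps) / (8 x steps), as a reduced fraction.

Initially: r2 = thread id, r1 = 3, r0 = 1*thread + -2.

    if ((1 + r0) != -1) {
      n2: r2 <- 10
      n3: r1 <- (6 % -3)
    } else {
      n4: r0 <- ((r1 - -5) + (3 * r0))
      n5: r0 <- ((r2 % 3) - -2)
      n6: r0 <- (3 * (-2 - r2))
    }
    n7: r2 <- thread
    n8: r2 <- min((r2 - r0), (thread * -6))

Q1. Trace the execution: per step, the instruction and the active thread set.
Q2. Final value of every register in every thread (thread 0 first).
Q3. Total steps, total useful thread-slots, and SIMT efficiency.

step 0: eval ((1 + r0) != -1)        11111111
step 1: r2 <- 10                     01111111
step 2: r1 <- (6 % -3)               01111111
step 3: r0 <- ((r1 - -5) + (3 * r0)) 10000000
step 4: r0 <- ((r2 % 3) - -2)        10000000
step 5: r0 <- (3 * (-2 - r2))        10000000
step 6: r2 <- thread                 11111111
step 7: r2 <- min((r2 - r0), (thread * -6)) 11111111

Answer: 8 steps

r2: 0,-6,-12,-18,-24,-30,-36,-42
r1: 3,0,0,0,0,0,0,0
r0: -6,-1,0,1,2,3,4,5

steps = 8; useful = 41; efficiency = 41/64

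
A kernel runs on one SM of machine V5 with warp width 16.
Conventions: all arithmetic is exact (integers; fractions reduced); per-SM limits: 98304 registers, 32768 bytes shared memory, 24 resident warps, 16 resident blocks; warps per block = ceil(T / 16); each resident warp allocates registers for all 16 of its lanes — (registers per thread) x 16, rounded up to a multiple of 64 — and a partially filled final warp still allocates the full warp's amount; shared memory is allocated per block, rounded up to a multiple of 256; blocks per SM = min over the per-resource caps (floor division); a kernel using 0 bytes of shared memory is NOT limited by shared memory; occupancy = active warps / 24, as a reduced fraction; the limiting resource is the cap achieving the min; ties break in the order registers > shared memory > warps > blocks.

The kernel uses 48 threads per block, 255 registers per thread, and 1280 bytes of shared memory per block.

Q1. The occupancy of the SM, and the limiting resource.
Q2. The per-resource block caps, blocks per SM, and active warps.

Answer: occupancy 1, limited by registers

registers: 8 blocks
shared memory: 25 blocks
warps: 8 blocks
blocks: 16 blocks

Answer: 8 blocks, 24 active warps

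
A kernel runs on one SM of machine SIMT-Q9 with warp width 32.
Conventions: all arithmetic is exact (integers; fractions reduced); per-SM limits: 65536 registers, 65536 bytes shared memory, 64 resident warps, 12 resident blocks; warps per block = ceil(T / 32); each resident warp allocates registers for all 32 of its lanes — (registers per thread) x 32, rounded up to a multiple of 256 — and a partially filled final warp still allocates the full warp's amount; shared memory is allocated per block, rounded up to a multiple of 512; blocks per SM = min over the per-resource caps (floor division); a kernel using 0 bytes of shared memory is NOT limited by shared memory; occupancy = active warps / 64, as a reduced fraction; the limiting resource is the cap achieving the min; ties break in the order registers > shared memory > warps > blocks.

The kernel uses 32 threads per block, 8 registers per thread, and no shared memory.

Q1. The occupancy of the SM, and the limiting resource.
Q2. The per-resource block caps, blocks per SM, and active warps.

Answer: occupancy 3/16, limited by blocks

registers: 256 blocks
shared memory: no limit (kernel uses none)
warps: 64 blocks
blocks: 12 blocks

Answer: 12 blocks, 12 active warps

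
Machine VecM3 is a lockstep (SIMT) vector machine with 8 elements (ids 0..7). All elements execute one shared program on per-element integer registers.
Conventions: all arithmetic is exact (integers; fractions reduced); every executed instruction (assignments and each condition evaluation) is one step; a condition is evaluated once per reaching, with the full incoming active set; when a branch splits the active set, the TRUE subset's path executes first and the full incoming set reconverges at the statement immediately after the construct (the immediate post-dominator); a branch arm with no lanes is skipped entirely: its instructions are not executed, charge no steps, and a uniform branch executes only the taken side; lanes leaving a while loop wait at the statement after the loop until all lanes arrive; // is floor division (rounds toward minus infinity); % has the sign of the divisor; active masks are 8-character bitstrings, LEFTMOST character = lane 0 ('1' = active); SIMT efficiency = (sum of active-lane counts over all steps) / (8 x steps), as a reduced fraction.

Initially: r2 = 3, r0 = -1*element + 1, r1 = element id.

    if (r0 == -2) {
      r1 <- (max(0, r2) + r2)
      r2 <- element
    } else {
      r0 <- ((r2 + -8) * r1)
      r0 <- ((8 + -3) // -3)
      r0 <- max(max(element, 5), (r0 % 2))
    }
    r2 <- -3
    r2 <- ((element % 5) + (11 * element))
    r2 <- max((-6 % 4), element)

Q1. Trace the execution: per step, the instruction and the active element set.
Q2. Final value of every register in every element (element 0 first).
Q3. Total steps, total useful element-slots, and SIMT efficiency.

step 0: eval (r0 == -2)              11111111
step 1: r1 <- (max(0, r2) + r2)      00010000
step 2: r2 <- element                00010000
step 3: r0 <- ((r2 + -8) * r1)       11101111
step 4: r0 <- ((8 + -3) // -3)       11101111
step 5: r0 <- max(max(element, 5), (r0 % 2)) 11101111
step 6: r2 <- -3                     11111111
step 7: r2 <- ((element % 5) + (11 * element)) 11111111
step 8: r2 <- max((-6 % 4), element) 11111111

Answer: 9 steps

r2: 2,2,2,3,4,5,6,7
r0: 5,5,5,-2,5,5,6,7
r1: 0,1,2,6,4,5,6,7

steps = 9; useful = 55; efficiency = 55/72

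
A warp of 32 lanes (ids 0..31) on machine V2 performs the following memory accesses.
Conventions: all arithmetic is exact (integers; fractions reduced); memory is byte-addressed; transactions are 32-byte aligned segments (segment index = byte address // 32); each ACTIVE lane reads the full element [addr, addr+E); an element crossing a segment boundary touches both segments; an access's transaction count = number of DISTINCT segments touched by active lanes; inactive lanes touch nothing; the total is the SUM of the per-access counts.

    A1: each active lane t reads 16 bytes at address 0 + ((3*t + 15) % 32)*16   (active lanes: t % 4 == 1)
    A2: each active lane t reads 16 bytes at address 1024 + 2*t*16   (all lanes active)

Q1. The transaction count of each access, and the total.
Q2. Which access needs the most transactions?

A1: 8 transactions
A2: 32 transactions

Answer: 8,32; total 40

Answer: A2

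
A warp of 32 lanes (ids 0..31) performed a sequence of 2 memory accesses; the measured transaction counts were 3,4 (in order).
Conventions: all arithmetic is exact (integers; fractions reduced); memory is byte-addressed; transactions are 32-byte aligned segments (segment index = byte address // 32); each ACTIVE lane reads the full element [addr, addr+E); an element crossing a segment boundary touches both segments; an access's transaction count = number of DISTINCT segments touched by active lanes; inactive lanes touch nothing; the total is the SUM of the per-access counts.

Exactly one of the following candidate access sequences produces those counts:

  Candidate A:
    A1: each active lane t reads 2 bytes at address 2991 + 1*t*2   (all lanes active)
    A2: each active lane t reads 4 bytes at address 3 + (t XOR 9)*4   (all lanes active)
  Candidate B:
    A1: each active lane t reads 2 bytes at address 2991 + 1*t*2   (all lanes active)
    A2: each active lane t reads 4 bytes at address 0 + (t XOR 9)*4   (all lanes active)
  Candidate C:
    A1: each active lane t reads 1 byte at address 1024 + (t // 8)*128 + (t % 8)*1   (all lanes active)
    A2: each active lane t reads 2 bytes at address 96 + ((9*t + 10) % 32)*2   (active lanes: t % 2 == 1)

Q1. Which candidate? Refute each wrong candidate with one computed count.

A: A2 gives 5 transactions, not 4
C: A1 gives 4 transactions, not 3
B: all counts match (3,4)

Answer: B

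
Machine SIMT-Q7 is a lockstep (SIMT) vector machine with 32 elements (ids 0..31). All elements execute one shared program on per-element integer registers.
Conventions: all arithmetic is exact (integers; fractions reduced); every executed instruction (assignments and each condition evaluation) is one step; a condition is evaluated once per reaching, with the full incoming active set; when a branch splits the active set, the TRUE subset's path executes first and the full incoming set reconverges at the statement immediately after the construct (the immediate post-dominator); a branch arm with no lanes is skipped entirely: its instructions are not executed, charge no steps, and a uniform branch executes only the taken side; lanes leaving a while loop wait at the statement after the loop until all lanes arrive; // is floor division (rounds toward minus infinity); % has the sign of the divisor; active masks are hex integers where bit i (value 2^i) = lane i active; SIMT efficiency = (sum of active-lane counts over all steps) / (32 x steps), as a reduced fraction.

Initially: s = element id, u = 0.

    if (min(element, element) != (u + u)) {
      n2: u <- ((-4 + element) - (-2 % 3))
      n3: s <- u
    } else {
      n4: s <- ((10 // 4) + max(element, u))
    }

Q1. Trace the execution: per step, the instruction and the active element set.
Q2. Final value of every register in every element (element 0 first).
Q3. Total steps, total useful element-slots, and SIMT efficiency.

step 0: eval (min(element, element) != (u + u)) 0xffffffff
step 1: u <- ((-4 + element) - (-2 % 3)) 0xfffffffe
step 2: s <- u                       0xfffffffe
step 3: s <- ((10 // 4) + max(element, u)) 0x00000001

Answer: 4 steps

s: 2,-4,-3,-2,-1,0,1,2,3,4,5,6,7,8,9,10,11,12,13,14,15,16,17,18,19,20,21,22,23,24,25,26
u: 0,-4,-3,-2,-1,0,1,2,3,4,5,6,7,8,9,10,11,12,13,14,15,16,17,18,19,20,21,22,23,24,25,26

steps = 4; useful = 95; efficiency = 95/128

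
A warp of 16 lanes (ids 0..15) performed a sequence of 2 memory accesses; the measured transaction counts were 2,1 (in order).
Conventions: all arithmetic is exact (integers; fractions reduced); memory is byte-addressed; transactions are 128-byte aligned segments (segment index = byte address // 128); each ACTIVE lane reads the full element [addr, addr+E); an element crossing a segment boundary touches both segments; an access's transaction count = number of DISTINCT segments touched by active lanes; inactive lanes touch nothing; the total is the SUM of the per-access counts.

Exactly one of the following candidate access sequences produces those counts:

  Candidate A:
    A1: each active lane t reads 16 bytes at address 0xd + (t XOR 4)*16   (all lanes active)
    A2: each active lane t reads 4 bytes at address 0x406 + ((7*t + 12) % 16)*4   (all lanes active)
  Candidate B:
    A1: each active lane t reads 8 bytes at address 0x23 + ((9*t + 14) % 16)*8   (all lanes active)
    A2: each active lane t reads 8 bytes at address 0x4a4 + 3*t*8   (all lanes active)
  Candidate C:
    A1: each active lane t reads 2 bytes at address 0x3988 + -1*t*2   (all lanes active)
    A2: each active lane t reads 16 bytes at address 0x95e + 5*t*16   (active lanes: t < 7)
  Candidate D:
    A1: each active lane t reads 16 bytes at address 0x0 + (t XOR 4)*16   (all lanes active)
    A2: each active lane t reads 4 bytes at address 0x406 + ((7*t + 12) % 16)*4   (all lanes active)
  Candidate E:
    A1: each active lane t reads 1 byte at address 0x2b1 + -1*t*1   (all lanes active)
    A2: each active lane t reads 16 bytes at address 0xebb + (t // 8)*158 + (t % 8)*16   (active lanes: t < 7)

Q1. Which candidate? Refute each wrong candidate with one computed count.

A: A1 gives 3 transactions, not 2
B: A2 gives 4 transactions, not 1
C: A2 gives 5 transactions, not 1
E: A1 gives 1 transaction, not 2
D: all counts match (2,1)

Answer: D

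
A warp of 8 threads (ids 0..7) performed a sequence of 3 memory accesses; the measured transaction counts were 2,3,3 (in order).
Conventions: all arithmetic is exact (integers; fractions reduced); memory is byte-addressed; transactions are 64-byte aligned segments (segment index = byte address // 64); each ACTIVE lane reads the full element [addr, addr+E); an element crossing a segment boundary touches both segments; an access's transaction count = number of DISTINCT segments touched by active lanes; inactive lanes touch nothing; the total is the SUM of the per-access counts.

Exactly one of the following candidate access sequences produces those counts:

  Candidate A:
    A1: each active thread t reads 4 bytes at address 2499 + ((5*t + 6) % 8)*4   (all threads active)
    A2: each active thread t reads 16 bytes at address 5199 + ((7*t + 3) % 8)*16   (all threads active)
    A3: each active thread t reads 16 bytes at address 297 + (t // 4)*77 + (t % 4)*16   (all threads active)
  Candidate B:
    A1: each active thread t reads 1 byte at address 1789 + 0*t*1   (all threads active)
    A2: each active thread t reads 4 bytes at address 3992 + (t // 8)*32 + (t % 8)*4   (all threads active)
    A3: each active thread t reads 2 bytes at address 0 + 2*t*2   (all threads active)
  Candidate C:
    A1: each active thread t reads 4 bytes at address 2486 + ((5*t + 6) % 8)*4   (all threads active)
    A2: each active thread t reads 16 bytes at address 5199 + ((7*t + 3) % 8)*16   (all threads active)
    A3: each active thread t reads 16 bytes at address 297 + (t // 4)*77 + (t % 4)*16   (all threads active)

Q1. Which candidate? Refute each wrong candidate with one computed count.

A: A1 gives 1 transaction, not 2
B: A1 gives 1 transaction, not 2
C: all counts match (2,3,3)

Answer: C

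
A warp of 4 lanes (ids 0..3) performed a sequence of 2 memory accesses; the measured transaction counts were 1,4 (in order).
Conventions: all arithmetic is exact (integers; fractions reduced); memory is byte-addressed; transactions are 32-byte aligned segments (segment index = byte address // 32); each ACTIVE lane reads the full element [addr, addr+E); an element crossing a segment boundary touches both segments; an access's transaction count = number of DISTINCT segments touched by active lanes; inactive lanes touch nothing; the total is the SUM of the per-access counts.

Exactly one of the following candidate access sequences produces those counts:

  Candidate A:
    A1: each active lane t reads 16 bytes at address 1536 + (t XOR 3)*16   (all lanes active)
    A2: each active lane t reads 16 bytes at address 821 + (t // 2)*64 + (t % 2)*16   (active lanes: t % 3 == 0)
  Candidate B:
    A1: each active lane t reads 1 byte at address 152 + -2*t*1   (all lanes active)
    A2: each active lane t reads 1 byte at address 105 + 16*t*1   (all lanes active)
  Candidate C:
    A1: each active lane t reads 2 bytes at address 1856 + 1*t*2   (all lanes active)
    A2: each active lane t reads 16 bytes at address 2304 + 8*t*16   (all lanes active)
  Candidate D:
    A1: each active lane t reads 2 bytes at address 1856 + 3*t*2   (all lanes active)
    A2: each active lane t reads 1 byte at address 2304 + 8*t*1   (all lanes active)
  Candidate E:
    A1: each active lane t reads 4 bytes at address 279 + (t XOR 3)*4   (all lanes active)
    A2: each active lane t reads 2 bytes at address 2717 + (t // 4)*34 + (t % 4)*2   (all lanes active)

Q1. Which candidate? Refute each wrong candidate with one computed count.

A: A1 gives 2 transactions, not 1
B: A2 gives 2 transactions, not 4
D: A2 gives 1 transaction, not 4
E: A1 gives 2 transactions, not 1
C: all counts match (1,4)

Answer: C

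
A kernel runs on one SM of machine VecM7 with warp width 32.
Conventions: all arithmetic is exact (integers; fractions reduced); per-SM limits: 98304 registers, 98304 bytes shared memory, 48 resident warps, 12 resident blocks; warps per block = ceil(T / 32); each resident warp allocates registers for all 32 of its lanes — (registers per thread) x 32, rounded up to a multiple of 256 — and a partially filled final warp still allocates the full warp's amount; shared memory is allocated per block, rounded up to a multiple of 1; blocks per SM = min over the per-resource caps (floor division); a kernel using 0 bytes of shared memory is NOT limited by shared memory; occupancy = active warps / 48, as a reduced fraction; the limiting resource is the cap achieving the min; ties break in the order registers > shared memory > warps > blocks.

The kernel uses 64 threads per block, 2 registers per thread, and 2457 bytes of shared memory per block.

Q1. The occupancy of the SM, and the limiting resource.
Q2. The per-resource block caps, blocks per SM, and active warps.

Answer: occupancy 1/2, limited by blocks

registers: 192 blocks
shared memory: 40 blocks
warps: 24 blocks
blocks: 12 blocks

Answer: 12 blocks, 24 active warps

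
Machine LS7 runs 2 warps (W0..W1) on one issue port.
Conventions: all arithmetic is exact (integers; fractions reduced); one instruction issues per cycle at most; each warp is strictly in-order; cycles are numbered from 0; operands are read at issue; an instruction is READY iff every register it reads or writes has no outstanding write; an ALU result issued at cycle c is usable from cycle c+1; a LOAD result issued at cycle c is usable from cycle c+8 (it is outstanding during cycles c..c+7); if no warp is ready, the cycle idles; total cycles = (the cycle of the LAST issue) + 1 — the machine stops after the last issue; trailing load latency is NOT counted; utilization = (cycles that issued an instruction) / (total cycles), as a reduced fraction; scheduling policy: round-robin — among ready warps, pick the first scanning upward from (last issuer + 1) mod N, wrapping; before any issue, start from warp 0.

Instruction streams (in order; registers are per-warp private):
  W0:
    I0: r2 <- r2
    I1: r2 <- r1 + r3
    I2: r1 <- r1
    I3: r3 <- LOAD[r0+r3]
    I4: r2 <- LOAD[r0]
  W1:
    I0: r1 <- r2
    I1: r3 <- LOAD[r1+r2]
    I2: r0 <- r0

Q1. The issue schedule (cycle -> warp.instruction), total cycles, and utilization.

cycle 0: W0.I0
cycle 1: W1.I0
cycle 2: W0.I1
cycle 3: W1.I1
cycle 4: W0.I2
cycle 5: W1.I2
cycle 6: W0.I3
cycle 7: W0.I4

Answer: 8 cycles, utilization 1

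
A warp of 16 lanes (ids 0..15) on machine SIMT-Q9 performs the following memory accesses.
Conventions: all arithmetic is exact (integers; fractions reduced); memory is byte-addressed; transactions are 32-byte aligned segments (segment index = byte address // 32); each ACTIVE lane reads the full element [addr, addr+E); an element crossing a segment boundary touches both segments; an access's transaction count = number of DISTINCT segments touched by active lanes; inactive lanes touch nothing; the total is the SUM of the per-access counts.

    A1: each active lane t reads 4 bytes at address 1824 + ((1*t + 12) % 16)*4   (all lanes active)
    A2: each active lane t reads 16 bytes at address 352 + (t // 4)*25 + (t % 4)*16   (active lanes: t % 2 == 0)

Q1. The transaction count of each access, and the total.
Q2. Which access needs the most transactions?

A1: 2 transactions
A2: 4 transactions

Answer: 2,4; total 6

Answer: A2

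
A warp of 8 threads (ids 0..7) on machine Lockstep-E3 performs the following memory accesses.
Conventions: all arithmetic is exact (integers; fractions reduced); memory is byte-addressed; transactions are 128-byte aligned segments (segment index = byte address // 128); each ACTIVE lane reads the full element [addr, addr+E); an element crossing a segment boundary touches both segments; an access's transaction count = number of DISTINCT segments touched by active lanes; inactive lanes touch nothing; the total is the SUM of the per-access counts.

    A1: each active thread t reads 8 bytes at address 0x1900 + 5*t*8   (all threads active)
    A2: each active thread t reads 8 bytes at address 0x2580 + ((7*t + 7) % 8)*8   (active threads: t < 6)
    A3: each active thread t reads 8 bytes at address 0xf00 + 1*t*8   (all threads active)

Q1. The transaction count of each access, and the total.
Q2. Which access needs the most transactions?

A1: 3 transactions
A2: 1 transaction
A3: 1 transaction

Answer: 3,1,1; total 5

Answer: A1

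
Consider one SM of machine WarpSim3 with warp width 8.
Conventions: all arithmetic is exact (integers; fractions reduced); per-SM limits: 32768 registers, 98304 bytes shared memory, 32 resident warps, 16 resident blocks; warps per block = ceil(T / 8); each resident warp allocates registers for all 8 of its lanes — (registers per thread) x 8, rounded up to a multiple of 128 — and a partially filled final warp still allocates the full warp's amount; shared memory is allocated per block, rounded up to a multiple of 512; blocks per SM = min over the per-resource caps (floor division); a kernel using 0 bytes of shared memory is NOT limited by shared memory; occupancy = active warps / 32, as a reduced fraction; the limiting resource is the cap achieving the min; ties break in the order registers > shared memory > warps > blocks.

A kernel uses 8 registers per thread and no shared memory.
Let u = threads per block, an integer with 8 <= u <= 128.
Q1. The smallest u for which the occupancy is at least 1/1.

Answer: u = 9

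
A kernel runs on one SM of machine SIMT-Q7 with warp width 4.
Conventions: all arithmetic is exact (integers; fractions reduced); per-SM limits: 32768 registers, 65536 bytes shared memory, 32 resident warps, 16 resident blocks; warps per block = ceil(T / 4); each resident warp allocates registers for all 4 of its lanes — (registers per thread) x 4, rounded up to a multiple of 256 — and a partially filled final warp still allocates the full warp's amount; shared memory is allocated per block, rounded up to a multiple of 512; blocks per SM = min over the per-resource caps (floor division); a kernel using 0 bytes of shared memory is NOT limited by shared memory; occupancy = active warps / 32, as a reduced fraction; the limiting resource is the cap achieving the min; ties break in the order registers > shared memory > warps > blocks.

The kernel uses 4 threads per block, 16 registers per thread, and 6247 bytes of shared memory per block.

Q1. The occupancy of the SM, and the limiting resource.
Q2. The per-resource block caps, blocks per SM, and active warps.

Answer: occupancy 9/32, limited by shared memory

registers: 128 blocks
shared memory: 9 blocks
warps: 32 blocks
blocks: 16 blocks

Answer: 9 blocks, 9 active warps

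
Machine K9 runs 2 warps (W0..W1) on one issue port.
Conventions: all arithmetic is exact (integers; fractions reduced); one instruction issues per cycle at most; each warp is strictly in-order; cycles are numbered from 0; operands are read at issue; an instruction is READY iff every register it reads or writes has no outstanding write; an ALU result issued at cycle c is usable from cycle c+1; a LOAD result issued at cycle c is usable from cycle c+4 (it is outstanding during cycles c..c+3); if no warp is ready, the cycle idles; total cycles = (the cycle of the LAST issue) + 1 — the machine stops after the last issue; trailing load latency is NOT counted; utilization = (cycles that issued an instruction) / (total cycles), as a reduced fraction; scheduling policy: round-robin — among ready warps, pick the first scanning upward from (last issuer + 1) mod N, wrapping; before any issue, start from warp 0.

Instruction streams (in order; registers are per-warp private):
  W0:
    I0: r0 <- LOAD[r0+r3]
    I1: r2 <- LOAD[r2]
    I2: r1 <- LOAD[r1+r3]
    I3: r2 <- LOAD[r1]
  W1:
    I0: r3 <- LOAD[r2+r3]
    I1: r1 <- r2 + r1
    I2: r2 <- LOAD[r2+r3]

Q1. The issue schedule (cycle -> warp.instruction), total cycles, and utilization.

cycle 0: W0.I0
cycle 1: W1.I0
cycle 2: W0.I1
cycle 3: W1.I1
cycle 4: W0.I2
cycle 5: W1.I2
cycle 6: idle
cycle 7: idle
cycle 8: W0.I3

Answer: 9 cycles, utilization 7/9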